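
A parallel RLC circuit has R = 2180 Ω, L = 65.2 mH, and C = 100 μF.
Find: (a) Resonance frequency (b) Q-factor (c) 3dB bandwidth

Step 1 — Resonance: ω₀ = 1/√(LC) = 1/√(0.0652·0.0001) = 391.6 rad/s.
Step 2 — f₀ = ω₀/(2π) = 62.33 Hz.
Step 3 — Parallel Q: Q = R/(ω₀L) = 2180/(391.6·0.0652) = 85.38.
Step 4 — Bandwidth: Δω = ω₀/Q = 4.587 rad/s; BW = Δω/(2π) = 0.7301 Hz.

(a) f₀ = 62.33 Hz  (b) Q = 85.38  (c) BW = 0.7301 Hz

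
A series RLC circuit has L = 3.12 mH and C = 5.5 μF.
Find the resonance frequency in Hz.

Step 1 — Resonance condition Im(Z)=0 gives ω₀ = 1/√(LC).
Step 2 — ω₀ = 1/√(0.00312·5.5e-06) = 7634 rad/s.
Step 3 — f₀ = ω₀/(2π) = 1215 Hz.

f₀ = 1215 Hz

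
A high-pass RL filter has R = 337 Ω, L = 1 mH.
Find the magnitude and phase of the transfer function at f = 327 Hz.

Step 1 — Angular frequency: ω = 2π·327 = 2055 rad/s.
Step 2 — Transfer function: H(jω) = jωL/(R + jωL).
Step 3 — Numerator jωL = j·2.055; denominator R + jωL = 337 + j2.055.
Step 4 — H = 3.717e-05 + j0.006097.
Step 5 — Magnitude: |H| = 0.006097 (-44.3 dB); phase: φ = 89.7°.

|H| = 0.006097 (-44.3 dB), φ = 89.7°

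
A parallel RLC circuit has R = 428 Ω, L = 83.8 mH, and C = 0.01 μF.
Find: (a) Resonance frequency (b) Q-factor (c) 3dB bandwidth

Step 1 — Resonance: ω₀ = 1/√(LC) = 1/√(0.0838·1e-08) = 3.454e+04 rad/s.
Step 2 — f₀ = ω₀/(2π) = 5498 Hz.
Step 3 — Parallel Q: Q = R/(ω₀L) = 428/(3.454e+04·0.0838) = 0.1479.
Step 4 — Bandwidth: Δω = ω₀/Q = 2.336e+05 rad/s; BW = Δω/(2π) = 3.719e+04 Hz.

(a) f₀ = 5498 Hz  (b) Q = 0.1479  (c) BW = 3.719e+04 Hz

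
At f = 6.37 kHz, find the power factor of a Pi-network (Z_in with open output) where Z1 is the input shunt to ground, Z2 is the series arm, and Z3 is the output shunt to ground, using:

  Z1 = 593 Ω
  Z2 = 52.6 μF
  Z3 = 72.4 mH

Step 1 — Angular frequency: ω = 2π·f = 2π·6370 = 4.002e+04 rad/s.
Step 2 — Component impedances:
  Z1: Z = R = 593 Ω
  Z2: Z = 1/(jωC) = -j/(ω·C) = 0 - j0.475 Ω
  Z3: Z = jωL = j·4.002e+04·0.0724 = 0 + j2898 Ω
Step 3 — With open output, the series arm Z2 and the output shunt Z3 appear in series to ground: Z2 + Z3 = 0 + j2897 Ω.
Step 4 — Parallel with input shunt Z1: Z_in = Z1 || (Z2 + Z3) = 569.2 + j116.5 Ω = 581∠11.6° Ω.
Step 5 — Power factor: PF = cos(φ) = Re(Z)/|Z| = 569.2/581 = 0.9797.
Step 6 — Type: Im(Z) = 116.5 ⇒ lagging (phase φ = 11.6°).

PF = 0.9797 (lagging, φ = 11.6°)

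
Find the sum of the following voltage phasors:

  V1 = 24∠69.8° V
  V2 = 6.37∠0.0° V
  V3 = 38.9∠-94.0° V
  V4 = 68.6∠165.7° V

Step 1 — Convert each phasor to rectangular form:
  V1 = 24·(cos(69.8°) + j·sin(69.8°)) = 8.287 + j22.52 V
  V2 = 6.37·(cos(0.0°) + j·sin(0.0°)) = 6.37 V
  V3 = 38.9·(cos(-94.0°) + j·sin(-94.0°)) = -2.714 - j38.81 V
  V4 = 68.6·(cos(165.7°) + j·sin(165.7°)) = -66.47 + j16.94 V
Step 2 — Sum components: V_total = -54.53 + j0.6627 V.
Step 3 — Convert to polar: |V_total| = 54.53 V, ∠V_total = 179.3°.

V_total = 54.53∠179.3° V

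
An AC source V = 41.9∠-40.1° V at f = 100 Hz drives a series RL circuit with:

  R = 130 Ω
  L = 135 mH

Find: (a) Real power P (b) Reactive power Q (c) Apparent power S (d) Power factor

Step 1 — Angular frequency: ω = 2π·f = 2π·100 = 628.3 rad/s.
Step 2 — Component impedances:
  R: Z = R = 130 Ω
  L: Z = jωL = j·628.3·0.135 = 0 + j84.82 Ω
Step 3 — Series combination: Z_total = R + L = 130 + j84.82 Ω = 155.2∠33.1° Ω.
Step 4 — Source phasor: V = 41.9∠-40.1° V = 32.05 - j26.99 V.
Step 5 — Current: I = V / Z = 0.07791 - j0.2584 A = 0.2699∠-73.2° A.
Step 6 — Complex power: S = V·I* = 9.472 + j6.18 VA.
Step 7 — Real power: P = Re(S) = 9.472 W.
Step 8 — Reactive power: Q = Im(S) = 6.18 VAR.
Step 9 — Apparent power: |S| = 11.31 VA.
Step 10 — Power factor: PF = P/|S| = 0.8375 (lagging).

(a) P = 9.472 W  (b) Q = 6.18 VAR  (c) S = 11.31 VA  (d) PF = 0.8375 (lagging)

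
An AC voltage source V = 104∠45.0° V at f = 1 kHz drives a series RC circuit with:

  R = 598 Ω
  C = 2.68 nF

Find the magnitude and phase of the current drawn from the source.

Step 1 — Angular frequency: ω = 2π·f = 2π·1000 = 6283 rad/s.
Step 2 — Component impedances:
  R: Z = R = 598 Ω
  C: Z = 1/(jωC) = -j/(ω·C) = 0 - j5.939e+04 Ω
Step 3 — Series combination: Z_total = R + C = 598 - j5.939e+04 Ω = 5.939e+04∠-89.4° Ω.
Step 4 — Source phasor: V = 104∠45.0° V = 73.54 + j73.54 V.
Step 5 — Ohm's law: I = V / Z_total = (73.54 + j73.54) / (598 - j5.939e+04) = -0.001226 + j0.001251 A.
Step 6 — Convert to polar: |I| = 0.001751 A, ∠I = 134.4°.

I = 0.001751∠134.4° A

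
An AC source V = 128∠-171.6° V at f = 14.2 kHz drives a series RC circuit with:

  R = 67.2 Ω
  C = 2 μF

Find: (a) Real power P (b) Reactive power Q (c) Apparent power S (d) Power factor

Step 1 — Angular frequency: ω = 2π·f = 2π·1.42e+04 = 8.922e+04 rad/s.
Step 2 — Component impedances:
  R: Z = R = 67.2 Ω
  C: Z = 1/(jωC) = -j/(ω·C) = 0 - j5.604 Ω
Step 3 — Series combination: Z_total = R + C = 67.2 - j5.604 Ω = 67.43∠-4.8° Ω.
Step 4 — Source phasor: V = 128∠-171.6° V = -126.6 - j18.7 V.
Step 5 — Current: I = V / Z = -1.848 - j0.4324 A = 1.898∠-166.8° A.
Step 6 — Complex power: S = V·I* = 242.1 - j20.19 VA.
Step 7 — Real power: P = Re(S) = 242.1 W.
Step 8 — Reactive power: Q = Im(S) = -20.19 VAR.
Step 9 — Apparent power: |S| = 243 VA.
Step 10 — Power factor: PF = P/|S| = 0.9965 (leading).

(a) P = 242.1 W  (b) Q = -20.19 VAR  (c) S = 243 VA  (d) PF = 0.9965 (leading)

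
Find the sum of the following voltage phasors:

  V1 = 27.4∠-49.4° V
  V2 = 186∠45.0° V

Step 1 — Convert each phasor to rectangular form:
  V1 = 27.4·(cos(-49.4°) + j·sin(-49.4°)) = 17.83 - j20.8 V
  V2 = 186·(cos(45.0°) + j·sin(45.0°)) = 131.5 + j131.5 V
Step 2 — Sum components: V_total = 149.4 + j110.7 V.
Step 3 — Convert to polar: |V_total| = 185.9 V, ∠V_total = 36.6°.

V_total = 185.9∠36.6° V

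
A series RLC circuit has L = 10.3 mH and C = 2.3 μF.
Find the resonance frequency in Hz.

Step 1 — Resonance condition Im(Z)=0 gives ω₀ = 1/√(LC).
Step 2 — ω₀ = 1/√(0.0103·2.3e-06) = 6497 rad/s.
Step 3 — f₀ = ω₀/(2π) = 1034 Hz.

f₀ = 1034 Hz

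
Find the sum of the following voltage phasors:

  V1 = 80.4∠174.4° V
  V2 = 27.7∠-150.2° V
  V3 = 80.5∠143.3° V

Step 1 — Convert each phasor to rectangular form:
  V1 = 80.4·(cos(174.4°) + j·sin(174.4°)) = -80.02 + j7.846 V
  V2 = 27.7·(cos(-150.2°) + j·sin(-150.2°)) = -24.04 - j13.77 V
  V3 = 80.5·(cos(143.3°) + j·sin(143.3°)) = -64.54 + j48.11 V
Step 2 — Sum components: V_total = -168.6 + j42.19 V.
Step 3 — Convert to polar: |V_total| = 173.8 V, ∠V_total = 166.0°.

V_total = 173.8∠166.0° V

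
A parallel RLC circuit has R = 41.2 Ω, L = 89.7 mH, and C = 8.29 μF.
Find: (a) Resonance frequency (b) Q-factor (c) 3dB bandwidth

Step 1 — Resonance: ω₀ = 1/√(LC) = 1/√(0.0897·8.29e-06) = 1160 rad/s.
Step 2 — f₀ = ω₀/(2π) = 184.6 Hz.
Step 3 — Parallel Q: Q = R/(ω₀L) = 41.2/(1160·0.0897) = 0.3961.
Step 4 — Bandwidth: Δω = ω₀/Q = 2928 rad/s; BW = Δω/(2π) = 466 Hz.

(a) f₀ = 184.6 Hz  (b) Q = 0.3961  (c) BW = 466 Hz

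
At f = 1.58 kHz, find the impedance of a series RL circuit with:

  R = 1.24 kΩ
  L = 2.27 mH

Step 1 — Angular frequency: ω = 2π·f = 2π·1580 = 9927 rad/s.
Step 2 — Component impedances:
  R: Z = R = 1240 Ω
  L: Z = jωL = j·9927·0.00227 = 0 + j22.54 Ω
Step 3 — Series combination: Z_total = R + L = 1240 + j22.54 Ω = 1240∠1.0° Ω.

Z = 1240 + j22.54 Ω = 1240∠1.0° Ω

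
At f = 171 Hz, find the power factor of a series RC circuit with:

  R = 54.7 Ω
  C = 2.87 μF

Step 1 — Angular frequency: ω = 2π·f = 2π·171 = 1074 rad/s.
Step 2 — Component impedances:
  R: Z = R = 54.7 Ω
  C: Z = 1/(jωC) = -j/(ω·C) = 0 - j324.3 Ω
Step 3 — Series combination: Z_total = R + C = 54.7 - j324.3 Ω = 328.9∠-80.4° Ω.
Step 4 — Power factor: PF = cos(φ) = Re(Z)/|Z| = 54.7/328.9 = 0.1663.
Step 5 — Type: Im(Z) = -324.3 ⇒ leading (phase φ = -80.4°).

PF = 0.1663 (leading, φ = -80.4°)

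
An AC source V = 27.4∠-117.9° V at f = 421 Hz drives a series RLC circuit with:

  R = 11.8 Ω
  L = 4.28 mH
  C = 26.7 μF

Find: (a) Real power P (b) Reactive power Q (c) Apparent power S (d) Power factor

Step 1 — Angular frequency: ω = 2π·f = 2π·421 = 2645 rad/s.
Step 2 — Component impedances:
  R: Z = R = 11.8 Ω
  L: Z = jωL = j·2645·0.00428 = 0 + j11.32 Ω
  C: Z = 1/(jωC) = -j/(ω·C) = 0 - j14.16 Ω
Step 3 — Series combination: Z_total = R + L + C = 11.8 - j2.837 Ω = 12.14∠-13.5° Ω.
Step 4 — Source phasor: V = 27.4∠-117.9° V = -12.82 - j24.22 V.
Step 5 — Current: I = V / Z = -0.5607 - j2.187 A = 2.258∠-104.4° A.
Step 6 — Complex power: S = V·I* = 60.15 - j14.46 VA.
Step 7 — Real power: P = Re(S) = 60.15 W.
Step 8 — Reactive power: Q = Im(S) = -14.46 VAR.
Step 9 — Apparent power: |S| = 61.86 VA.
Step 10 — Power factor: PF = P/|S| = 0.9723 (leading).

(a) P = 60.15 W  (b) Q = -14.46 VAR  (c) S = 61.86 VA  (d) PF = 0.9723 (leading)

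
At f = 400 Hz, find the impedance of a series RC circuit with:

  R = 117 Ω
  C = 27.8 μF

Step 1 — Angular frequency: ω = 2π·f = 2π·400 = 2513 rad/s.
Step 2 — Component impedances:
  R: Z = R = 117 Ω
  C: Z = 1/(jωC) = -j/(ω·C) = 0 - j14.31 Ω
Step 3 — Series combination: Z_total = R + C = 117 - j14.31 Ω = 117.9∠-7.0° Ω.

Z = 117 - j14.31 Ω = 117.9∠-7.0° Ω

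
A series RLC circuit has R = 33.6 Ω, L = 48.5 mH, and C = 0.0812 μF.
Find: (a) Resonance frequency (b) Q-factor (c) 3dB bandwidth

Step 1 — Resonance condition Im(Z)=0 gives ω₀ = 1/√(LC).
Step 2 — ω₀ = 1/√(0.0485·8.12e-08) = 1.593e+04 rad/s.
Step 3 — f₀ = ω₀/(2π) = 2536 Hz.
Step 4 — Series Q: Q = ω₀L/R = 1.593e+04·0.0485/33.6 = 23.
Step 5 — 3dB bandwidth: Δω = ω₀/Q = 692.8 rad/s; BW = Δω/(2π) = 110.3 Hz.

(a) f₀ = 2536 Hz  (b) Q = 23  (c) BW = 110.3 Hz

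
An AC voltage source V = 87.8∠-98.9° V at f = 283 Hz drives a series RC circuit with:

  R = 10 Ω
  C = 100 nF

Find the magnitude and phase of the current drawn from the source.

Step 1 — Angular frequency: ω = 2π·f = 2π·283 = 1778 rad/s.
Step 2 — Component impedances:
  R: Z = R = 10 Ω
  C: Z = 1/(jωC) = -j/(ω·C) = 0 - j5624 Ω
Step 3 — Series combination: Z_total = R + C = 10 - j5624 Ω = 5624∠-89.9° Ω.
Step 4 — Source phasor: V = 87.8∠-98.9° V = -13.58 - j86.74 V.
Step 5 — Ohm's law: I = V / Z_total = (-13.58 - j86.74) / (10 - j5624) = 0.01542 - j0.002443 A.
Step 6 — Convert to polar: |I| = 0.01561 A, ∠I = -9.0°.

I = 0.01561∠-9.0° A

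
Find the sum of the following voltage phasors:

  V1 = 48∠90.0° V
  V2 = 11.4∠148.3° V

Step 1 — Convert each phasor to rectangular form:
  V1 = 48·(cos(90.0°) + j·sin(90.0°)) = 0 + j48 V
  V2 = 11.4·(cos(148.3°) + j·sin(148.3°)) = -9.699 + j5.99 V
Step 2 — Sum components: V_total = -9.699 + j53.99 V.
Step 3 — Convert to polar: |V_total| = 54.85 V, ∠V_total = 100.2°.

V_total = 54.85∠100.2° V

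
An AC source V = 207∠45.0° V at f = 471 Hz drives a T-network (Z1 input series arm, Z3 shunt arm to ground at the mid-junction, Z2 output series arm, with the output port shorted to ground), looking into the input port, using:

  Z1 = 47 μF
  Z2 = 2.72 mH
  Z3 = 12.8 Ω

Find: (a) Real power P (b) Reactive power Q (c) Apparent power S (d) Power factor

Step 1 — Angular frequency: ω = 2π·f = 2π·471 = 2959 rad/s.
Step 2 — Component impedances:
  Z1: Z = 1/(jωC) = -j/(ω·C) = 0 - j7.19 Ω
  Z2: Z = jωL = j·2959·0.00272 = 0 + j8.05 Ω
  Z3: Z = R = 12.8 Ω
Step 3 — With the output port shorted to ground, the output series arm Z2 runs from the junction to ground; the shunt arm Z3 also runs from the junction to ground. They appear in parallel: Z3 || Z2 = 3.627 + j5.768 Ω.
Step 4 — Series with input arm Z1: Z_in = Z1 + (Z3 || Z2) = 3.627 - j1.421 Ω = 3.896∠-21.4° Ω.
Step 5 — Source phasor: V = 207∠45.0° V = 146.4 + j146.4 V.
Step 6 — Current: I = V / Z = 21.28 + j48.69 A = 53.13∠66.4° A.
Step 7 — Complex power: S = V·I* = 1.024e+04 - j4012 VA.
Step 8 — Real power: P = Re(S) = 1.024e+04 W.
Step 9 — Reactive power: Q = Im(S) = -4012 VAR.
Step 10 — Apparent power: |S| = 1.1e+04 VA.
Step 11 — Power factor: PF = P/|S| = 0.9311 (leading).

(a) P = 1.024e+04 W  (b) Q = -4012 VAR  (c) S = 1.1e+04 VA  (d) PF = 0.9311 (leading)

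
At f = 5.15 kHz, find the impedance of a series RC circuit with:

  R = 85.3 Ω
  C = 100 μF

Step 1 — Angular frequency: ω = 2π·f = 2π·5150 = 3.236e+04 rad/s.
Step 2 — Component impedances:
  R: Z = R = 85.3 Ω
  C: Z = 1/(jωC) = -j/(ω·C) = 0 - j0.309 Ω
Step 3 — Series combination: Z_total = R + C = 85.3 - j0.309 Ω = 85.3∠-0.2° Ω.

Z = 85.3 - j0.309 Ω = 85.3∠-0.2° Ω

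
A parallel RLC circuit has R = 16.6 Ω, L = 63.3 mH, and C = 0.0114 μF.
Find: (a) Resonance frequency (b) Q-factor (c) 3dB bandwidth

Step 1 — Resonance: ω₀ = 1/√(LC) = 1/√(0.0633·1.14e-08) = 3.723e+04 rad/s.
Step 2 — f₀ = ω₀/(2π) = 5925 Hz.
Step 3 — Parallel Q: Q = R/(ω₀L) = 16.6/(3.723e+04·0.0633) = 0.007045.
Step 4 — Bandwidth: Δω = ω₀/Q = 5.284e+06 rad/s; BW = Δω/(2π) = 8.41e+05 Hz.

(a) f₀ = 5925 Hz  (b) Q = 0.007045  (c) BW = 8.41e+05 Hz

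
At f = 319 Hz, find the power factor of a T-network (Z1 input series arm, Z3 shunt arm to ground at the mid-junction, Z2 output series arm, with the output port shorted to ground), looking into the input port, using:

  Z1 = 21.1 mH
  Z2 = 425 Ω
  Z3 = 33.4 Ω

Step 1 — Angular frequency: ω = 2π·f = 2π·319 = 2004 rad/s.
Step 2 — Component impedances:
  Z1: Z = jωL = j·2004·0.0211 = 0 + j42.29 Ω
  Z2: Z = R = 425 Ω
  Z3: Z = R = 33.4 Ω
Step 3 — With the output port shorted to ground, the output series arm Z2 runs from the junction to ground; the shunt arm Z3 also runs from the junction to ground. They appear in parallel: Z3 || Z2 = 30.97 Ω.
Step 4 — Series with input arm Z1: Z_in = Z1 + (Z3 || Z2) = 30.97 + j42.29 Ω = 52.42∠53.8° Ω.
Step 5 — Power factor: PF = cos(φ) = Re(Z)/|Z| = 30.97/52.42 = 0.5908.
Step 6 — Type: Im(Z) = 42.29 ⇒ lagging (phase φ = 53.8°).

PF = 0.5908 (lagging, φ = 53.8°)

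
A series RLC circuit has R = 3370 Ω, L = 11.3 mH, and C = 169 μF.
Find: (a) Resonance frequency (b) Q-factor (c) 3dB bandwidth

Step 1 — Resonance condition Im(Z)=0 gives ω₀ = 1/√(LC).
Step 2 — ω₀ = 1/√(0.0113·0.000169) = 723.6 rad/s.
Step 3 — f₀ = ω₀/(2π) = 115.2 Hz.
Step 4 — Series Q: Q = ω₀L/R = 723.6·0.0113/3370 = 0.002426.
Step 5 — 3dB bandwidth: Δω = ω₀/Q = 2.982e+05 rad/s; BW = Δω/(2π) = 4.746e+04 Hz.

(a) f₀ = 115.2 Hz  (b) Q = 0.002426  (c) BW = 4.746e+04 Hz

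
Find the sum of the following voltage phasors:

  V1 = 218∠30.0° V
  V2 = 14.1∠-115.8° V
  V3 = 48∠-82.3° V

Step 1 — Convert each phasor to rectangular form:
  V1 = 218·(cos(30.0°) + j·sin(30.0°)) = 188.8 + j109 V
  V2 = 14.1·(cos(-115.8°) + j·sin(-115.8°)) = -6.137 - j12.69 V
  V3 = 48·(cos(-82.3°) + j·sin(-82.3°)) = 6.431 - j47.57 V
Step 2 — Sum components: V_total = 189.1 + j48.74 V.
Step 3 — Convert to polar: |V_total| = 195.3 V, ∠V_total = 14.5°.

V_total = 195.3∠14.5° V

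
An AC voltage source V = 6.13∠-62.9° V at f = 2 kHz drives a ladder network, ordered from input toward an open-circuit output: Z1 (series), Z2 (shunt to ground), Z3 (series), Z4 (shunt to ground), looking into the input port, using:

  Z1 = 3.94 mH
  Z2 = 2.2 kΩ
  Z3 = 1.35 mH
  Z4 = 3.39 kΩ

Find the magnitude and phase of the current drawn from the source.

Step 1 — Angular frequency: ω = 2π·f = 2π·2000 = 1.257e+04 rad/s.
Step 2 — Component impedances:
  Z1: Z = jωL = j·1.257e+04·0.00394 = 0 + j49.51 Ω
  Z2: Z = R = 2200 Ω
  Z3: Z = jωL = j·1.257e+04·0.00135 = 0 + j16.96 Ω
  Z4: Z = R = 3390 Ω
Step 3 — Ladder network (open output): work backward from the far end, alternating series and parallel combinations. Z_in = 1334 + j52.14 Ω = 1335∠2.2° Ω.
Step 4 — Source phasor: V = 6.13∠-62.9° V = 2.792 - j5.457 V.
Step 5 — Ohm's law: I = V / Z_total = (2.792 - j5.457) / (1334 + j52.14) = 0.00193 - j0.004166 A.
Step 6 — Convert to polar: |I| = 0.004591 A, ∠I = -65.1°.

I = 0.004591∠-65.1° A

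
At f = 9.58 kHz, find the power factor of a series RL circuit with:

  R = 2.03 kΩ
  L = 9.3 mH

Step 1 — Angular frequency: ω = 2π·f = 2π·9580 = 6.019e+04 rad/s.
Step 2 — Component impedances:
  R: Z = R = 2030 Ω
  L: Z = jωL = j·6.019e+04·0.0093 = 0 + j559.8 Ω
Step 3 — Series combination: Z_total = R + L = 2030 + j559.8 Ω = 2106∠15.4° Ω.
Step 4 — Power factor: PF = cos(φ) = Re(Z)/|Z| = 2030/2105.8 = 0.964.
Step 5 — Type: Im(Z) = 559.8 ⇒ lagging (phase φ = 15.4°).

PF = 0.964 (lagging, φ = 15.4°)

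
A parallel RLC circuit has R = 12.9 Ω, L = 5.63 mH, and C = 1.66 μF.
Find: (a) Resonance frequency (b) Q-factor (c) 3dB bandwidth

Step 1 — Resonance: ω₀ = 1/√(LC) = 1/√(0.00563·1.66e-06) = 1.034e+04 rad/s.
Step 2 — f₀ = ω₀/(2π) = 1646 Hz.
Step 3 — Parallel Q: Q = R/(ω₀L) = 12.9/(1.034e+04·0.00563) = 0.2215.
Step 4 — Bandwidth: Δω = ω₀/Q = 4.67e+04 rad/s; BW = Δω/(2π) = 7432 Hz.

(a) f₀ = 1646 Hz  (b) Q = 0.2215  (c) BW = 7432 Hz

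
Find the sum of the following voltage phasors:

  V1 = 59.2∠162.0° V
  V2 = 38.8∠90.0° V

Step 1 — Convert each phasor to rectangular form:
  V1 = 59.2·(cos(162.0°) + j·sin(162.0°)) = -56.3 + j18.29 V
  V2 = 38.8·(cos(90.0°) + j·sin(90.0°)) = 0 + j38.8 V
Step 2 — Sum components: V_total = -56.3 + j57.09 V.
Step 3 — Convert to polar: |V_total| = 80.19 V, ∠V_total = 134.6°.

V_total = 80.19∠134.6° V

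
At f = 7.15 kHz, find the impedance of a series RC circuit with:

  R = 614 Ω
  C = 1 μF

Step 1 — Angular frequency: ω = 2π·f = 2π·7150 = 4.492e+04 rad/s.
Step 2 — Component impedances:
  R: Z = R = 614 Ω
  C: Z = 1/(jωC) = -j/(ω·C) = 0 - j22.26 Ω
Step 3 — Series combination: Z_total = R + C = 614 - j22.26 Ω = 614.4∠-2.1° Ω.

Z = 614 - j22.26 Ω = 614.4∠-2.1° Ω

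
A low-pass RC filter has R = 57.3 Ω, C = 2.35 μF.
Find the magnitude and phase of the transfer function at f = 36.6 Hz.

Step 1 — Angular frequency: ω = 2π·36.6 = 230 rad/s.
Step 2 — Transfer function: H(jω) = 1/(1 + jωRC).
Step 3 — Denominator: 1 + jωRC = 1 + j·230·57.3·2.35e-06 = 1 + j0.03097.
Step 4 — H = 0.999 - j0.03094.
Step 5 — Magnitude: |H| = 0.9995 (-0.0 dB); phase: φ = -1.8°.

|H| = 0.9995 (-0.0 dB), φ = -1.8°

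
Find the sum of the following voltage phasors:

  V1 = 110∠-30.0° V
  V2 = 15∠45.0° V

Step 1 — Convert each phasor to rectangular form:
  V1 = 110·(cos(-30.0°) + j·sin(-30.0°)) = 95.26 - j55 V
  V2 = 15·(cos(45.0°) + j·sin(45.0°)) = 10.61 + j10.61 V
Step 2 — Sum components: V_total = 105.9 - j44.39 V.
Step 3 — Convert to polar: |V_total| = 114.8 V, ∠V_total = -22.7°.

V_total = 114.8∠-22.7° V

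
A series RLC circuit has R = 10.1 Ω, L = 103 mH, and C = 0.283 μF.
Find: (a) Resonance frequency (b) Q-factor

Step 1 — Resonance condition Im(Z)=0 gives ω₀ = 1/√(LC).
Step 2 — ω₀ = 1/√(0.103·2.83e-07) = 5857 rad/s.
Step 3 — f₀ = ω₀/(2π) = 932.2 Hz.
Step 4 — Series Q: Q = ω₀L/R = 5857·0.103/10.1 = 59.73.

(a) f₀ = 932.2 Hz  (b) Q = 59.73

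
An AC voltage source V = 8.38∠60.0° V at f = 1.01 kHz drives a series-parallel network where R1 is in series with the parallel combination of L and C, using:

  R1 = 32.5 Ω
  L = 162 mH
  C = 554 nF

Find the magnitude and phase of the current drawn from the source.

Step 1 — Angular frequency: ω = 2π·f = 2π·1010 = 6346 rad/s.
Step 2 — Component impedances:
  R1: Z = R = 32.5 Ω
  L: Z = jωL = j·6346·0.162 = 0 + j1028 Ω
  C: Z = 1/(jωC) = -j/(ω·C) = 0 - j284.4 Ω
Step 3 — Parallel branch: L || C = 1/(1/L + 1/C) = 0 - j393.2 Ω.
Step 4 — Series with R1: Z_total = R1 + (L || C) = 32.5 - j393.2 Ω = 394.6∠-85.3° Ω.
Step 5 — Source phasor: V = 8.38∠60.0° V = 4.19 + j7.257 V.
Step 6 — Ohm's law: I = V / Z_total = (4.19 + j7.257) / (32.5 - j393.2) = -0.01746 + j0.0121 A.
Step 7 — Convert to polar: |I| = 0.02124 A, ∠I = 145.3°.

I = 0.02124∠145.3° A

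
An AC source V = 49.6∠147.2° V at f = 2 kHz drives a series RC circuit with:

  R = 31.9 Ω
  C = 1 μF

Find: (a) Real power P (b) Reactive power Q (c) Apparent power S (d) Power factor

Step 1 — Angular frequency: ω = 2π·f = 2π·2000 = 1.257e+04 rad/s.
Step 2 — Component impedances:
  R: Z = R = 31.9 Ω
  C: Z = 1/(jωC) = -j/(ω·C) = 0 - j79.58 Ω
Step 3 — Series combination: Z_total = R + C = 31.9 - j79.58 Ω = 85.73∠-68.2° Ω.
Step 4 — Source phasor: V = 49.6∠147.2° V = -41.69 + j26.87 V.
Step 5 — Current: I = V / Z = -0.4718 - j0.3348 A = 0.5785∠-144.6° A.
Step 6 — Complex power: S = V·I* = 10.68 - j26.64 VA.
Step 7 — Real power: P = Re(S) = 10.68 W.
Step 8 — Reactive power: Q = Im(S) = -26.64 VAR.
Step 9 — Apparent power: |S| = 28.7 VA.
Step 10 — Power factor: PF = P/|S| = 0.3721 (leading).

(a) P = 10.68 W  (b) Q = -26.64 VAR  (c) S = 28.7 VA  (d) PF = 0.3721 (leading)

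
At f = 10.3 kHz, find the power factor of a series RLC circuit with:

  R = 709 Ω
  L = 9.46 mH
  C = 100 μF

Step 1 — Angular frequency: ω = 2π·f = 2π·1.03e+04 = 6.472e+04 rad/s.
Step 2 — Component impedances:
  R: Z = R = 709 Ω
  L: Z = jωL = j·6.472e+04·0.00946 = 0 + j612.2 Ω
  C: Z = 1/(jωC) = -j/(ω·C) = 0 - j0.1545 Ω
Step 3 — Series combination: Z_total = R + L + C = 709 + j612.1 Ω = 936.6∠40.8° Ω.
Step 4 — Power factor: PF = cos(φ) = Re(Z)/|Z| = 709/936.6 = 0.757.
Step 5 — Type: Im(Z) = 612.1 ⇒ lagging (phase φ = 40.8°).

PF = 0.757 (lagging, φ = 40.8°)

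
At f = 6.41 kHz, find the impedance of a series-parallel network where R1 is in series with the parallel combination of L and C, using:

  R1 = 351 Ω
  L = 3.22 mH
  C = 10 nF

Step 1 — Angular frequency: ω = 2π·f = 2π·6410 = 4.028e+04 rad/s.
Step 2 — Component impedances:
  R1: Z = R = 351 Ω
  L: Z = jωL = j·4.028e+04·0.00322 = 0 + j129.7 Ω
  C: Z = 1/(jωC) = -j/(ω·C) = 0 - j2483 Ω
Step 3 — Parallel branch: L || C = 1/(1/L + 1/C) = 0 + j136.8 Ω.
Step 4 — Series with R1: Z_total = R1 + (L || C) = 351 + j136.8 Ω = 376.7∠21.3° Ω.

Z = 351 + j136.8 Ω = 376.7∠21.3° Ω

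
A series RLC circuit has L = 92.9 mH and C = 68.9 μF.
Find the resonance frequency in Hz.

Step 1 — Resonance condition Im(Z)=0 gives ω₀ = 1/√(LC).
Step 2 — ω₀ = 1/√(0.0929·6.89e-05) = 395.3 rad/s.
Step 3 — f₀ = ω₀/(2π) = 62.91 Hz.

f₀ = 62.91 Hz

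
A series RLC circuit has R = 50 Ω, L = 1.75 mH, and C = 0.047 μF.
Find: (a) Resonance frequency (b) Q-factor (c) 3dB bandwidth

Step 1 — Resonance: ω₀ = 1/√(LC) = 1/√(0.00175·4.7e-08) = 1.103e+05 rad/s.
Step 2 — f₀ = ω₀/(2π) = 1.755e+04 Hz.
Step 3 — Series Q: Q = ω₀L/R = 1.103e+05·0.00175/50 = 3.859.
Step 4 — Bandwidth: Δω = ω₀/Q = 2.857e+04 rad/s; BW = Δω/(2π) = 4547 Hz.

(a) f₀ = 1.755e+04 Hz  (b) Q = 3.859  (c) BW = 4547 Hz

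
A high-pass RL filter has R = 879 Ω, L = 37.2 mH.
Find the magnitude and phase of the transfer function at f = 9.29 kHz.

Step 1 — Angular frequency: ω = 2π·9290 = 5.837e+04 rad/s.
Step 2 — Transfer function: H(jω) = jωL/(R + jωL).
Step 3 — Numerator jωL = j·2171; denominator R + jωL = 879 + j2171.
Step 4 — H = 0.8592 + j0.3478.
Step 5 — Magnitude: |H| = 0.9269 (-0.7 dB); phase: φ = 22.0°.

|H| = 0.9269 (-0.7 dB), φ = 22.0°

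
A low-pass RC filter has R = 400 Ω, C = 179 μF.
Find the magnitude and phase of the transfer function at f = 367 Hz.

Step 1 — Angular frequency: ω = 2π·367 = 2306 rad/s.
Step 2 — Transfer function: H(jω) = 1/(1 + jωRC).
Step 3 — Denominator: 1 + jωRC = 1 + j·2306·400·0.000179 = 1 + j165.1.
Step 4 — H = 3.668e-05 - j0.006057.
Step 5 — Magnitude: |H| = 0.006057 (-44.4 dB); phase: φ = -89.7°.

|H| = 0.006057 (-44.4 dB), φ = -89.7°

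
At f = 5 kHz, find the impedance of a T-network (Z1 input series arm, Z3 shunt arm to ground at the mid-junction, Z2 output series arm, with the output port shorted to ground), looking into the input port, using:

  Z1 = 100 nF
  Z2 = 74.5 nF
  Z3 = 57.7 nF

Step 1 — Angular frequency: ω = 2π·f = 2π·5000 = 3.142e+04 rad/s.
Step 2 — Component impedances:
  Z1: Z = 1/(jωC) = -j/(ω·C) = 0 - j318.3 Ω
  Z2: Z = 1/(jωC) = -j/(ω·C) = 0 - j427.3 Ω
  Z3: Z = 1/(jωC) = -j/(ω·C) = 0 - j551.7 Ω
Step 3 — With the output port shorted to ground, the output series arm Z2 runs from the junction to ground; the shunt arm Z3 also runs from the junction to ground. They appear in parallel: Z3 || Z2 = 0 - j240.8 Ω.
Step 4 — Series with input arm Z1: Z_in = Z1 + (Z3 || Z2) = 0 - j559.1 Ω = 559.1∠-90.0° Ω.

Z = 0 - j559.1 Ω = 559.1∠-90.0° Ω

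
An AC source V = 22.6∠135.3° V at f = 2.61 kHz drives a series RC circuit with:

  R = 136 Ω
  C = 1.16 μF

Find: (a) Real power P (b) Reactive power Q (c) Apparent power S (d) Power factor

Step 1 — Angular frequency: ω = 2π·f = 2π·2610 = 1.64e+04 rad/s.
Step 2 — Component impedances:
  R: Z = R = 136 Ω
  C: Z = 1/(jωC) = -j/(ω·C) = 0 - j52.57 Ω
Step 3 — Series combination: Z_total = R + C = 136 - j52.57 Ω = 145.8∠-21.1° Ω.
Step 4 — Source phasor: V = 22.6∠135.3° V = -16.06 + j15.9 V.
Step 5 — Current: I = V / Z = -0.1421 + j0.06197 A = 0.155∠156.4° A.
Step 6 — Complex power: S = V·I* = 3.267 - j1.263 VA.
Step 7 — Real power: P = Re(S) = 3.267 W.
Step 8 — Reactive power: Q = Im(S) = -1.263 VAR.
Step 9 — Apparent power: |S| = 3.503 VA.
Step 10 — Power factor: PF = P/|S| = 0.9327 (leading).

(a) P = 3.267 W  (b) Q = -1.263 VAR  (c) S = 3.503 VA  (d) PF = 0.9327 (leading)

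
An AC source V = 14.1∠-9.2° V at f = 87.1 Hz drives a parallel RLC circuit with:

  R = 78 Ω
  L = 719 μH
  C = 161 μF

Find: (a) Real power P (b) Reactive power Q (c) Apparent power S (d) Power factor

Step 1 — Angular frequency: ω = 2π·f = 2π·87.1 = 547.3 rad/s.
Step 2 — Component impedances:
  R: Z = R = 78 Ω
  L: Z = jωL = j·547.3·0.000719 = 0 + j0.3935 Ω
  C: Z = 1/(jωC) = -j/(ω·C) = 0 - j11.35 Ω
Step 3 — Parallel combination: 1/Z_total = 1/R + 1/L + 1/C; Z_total = 0.00213 + j0.4076 Ω = 0.4076∠89.7° Ω.
Step 4 — Source phasor: V = 14.1∠-9.2° V = 13.92 - j2.254 V.
Step 5 — Current: I = V / Z = -5.352 - j34.18 A = 34.59∠-98.9° A.
Step 6 — Complex power: S = V·I* = 2.549 + j487.7 VA.
Step 7 — Real power: P = Re(S) = 2.549 W.
Step 8 — Reactive power: Q = Im(S) = 487.7 VAR.
Step 9 — Apparent power: |S| = 487.7 VA.
Step 10 — Power factor: PF = P/|S| = 0.005226 (lagging).

(a) P = 2.549 W  (b) Q = 487.7 VAR  (c) S = 487.7 VA  (d) PF = 0.005226 (lagging)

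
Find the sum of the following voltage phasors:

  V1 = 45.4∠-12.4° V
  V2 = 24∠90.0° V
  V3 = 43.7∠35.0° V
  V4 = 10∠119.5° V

Step 1 — Convert each phasor to rectangular form:
  V1 = 45.4·(cos(-12.4°) + j·sin(-12.4°)) = 44.34 - j9.749 V
  V2 = 24·(cos(90.0°) + j·sin(90.0°)) = 0 + j24 V
  V3 = 43.7·(cos(35.0°) + j·sin(35.0°)) = 35.8 + j25.07 V
  V4 = 10·(cos(119.5°) + j·sin(119.5°)) = -4.924 + j8.704 V
Step 2 — Sum components: V_total = 75.21 + j48.02 V.
Step 3 — Convert to polar: |V_total| = 89.24 V, ∠V_total = 32.6°.

V_total = 89.24∠32.6° V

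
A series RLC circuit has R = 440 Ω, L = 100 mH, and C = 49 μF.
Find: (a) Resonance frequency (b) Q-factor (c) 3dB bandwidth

Step 1 — Resonance condition Im(Z)=0 gives ω₀ = 1/√(LC).
Step 2 — ω₀ = 1/√(0.1·4.9e-05) = 451.8 rad/s.
Step 3 — f₀ = ω₀/(2π) = 71.9 Hz.
Step 4 — Series Q: Q = ω₀L/R = 451.8·0.1/440 = 0.1027.
Step 5 — 3dB bandwidth: Δω = ω₀/Q = 4400 rad/s; BW = Δω/(2π) = 700.3 Hz.

(a) f₀ = 71.9 Hz  (b) Q = 0.1027  (c) BW = 700.3 Hz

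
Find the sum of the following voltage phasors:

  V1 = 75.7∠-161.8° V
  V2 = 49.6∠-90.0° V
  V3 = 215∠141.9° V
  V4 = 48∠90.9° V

Step 1 — Convert each phasor to rectangular form:
  V1 = 75.7·(cos(-161.8°) + j·sin(-161.8°)) = -71.91 - j23.64 V
  V2 = 49.6·(cos(-90.0°) + j·sin(-90.0°)) = 0 - j49.6 V
  V3 = 215·(cos(141.9°) + j·sin(141.9°)) = -169.2 + j132.7 V
  V4 = 48·(cos(90.9°) + j·sin(90.9°)) = -0.754 + j47.99 V
Step 2 — Sum components: V_total = -241.9 + j107.4 V.
Step 3 — Convert to polar: |V_total| = 264.6 V, ∠V_total = 156.1°.

V_total = 264.6∠156.1° V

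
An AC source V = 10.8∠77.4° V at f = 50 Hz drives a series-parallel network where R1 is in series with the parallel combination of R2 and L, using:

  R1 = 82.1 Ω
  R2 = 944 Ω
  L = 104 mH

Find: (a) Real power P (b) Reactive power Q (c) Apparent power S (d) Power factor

Step 1 — Angular frequency: ω = 2π·f = 2π·50 = 314.2 rad/s.
Step 2 — Component impedances:
  R1: Z = R = 82.1 Ω
  R2: Z = R = 944 Ω
  L: Z = jωL = j·314.2·0.104 = 0 + j32.67 Ω
Step 3 — Parallel branch: R2 || L = 1/(1/R2 + 1/L) = 1.129 + j32.63 Ω.
Step 4 — Series with R1: Z_total = R1 + (R2 || L) = 83.23 + j32.63 Ω = 89.4∠21.4° Ω.
Step 5 — Source phasor: V = 10.8∠77.4° V = 2.356 + j10.54 V.
Step 6 — Current: I = V / Z = 0.06757 + j0.1001 A = 0.1208∠56.0° A.
Step 7 — Complex power: S = V·I* = 1.215 + j0.4763 VA.
Step 8 — Real power: P = Re(S) = 1.215 W.
Step 9 — Reactive power: Q = Im(S) = 0.4763 VAR.
Step 10 — Apparent power: |S| = 1.305 VA.
Step 11 — Power factor: PF = P/|S| = 0.931 (lagging).

(a) P = 1.215 W  (b) Q = 0.4763 VAR  (c) S = 1.305 VA  (d) PF = 0.931 (lagging)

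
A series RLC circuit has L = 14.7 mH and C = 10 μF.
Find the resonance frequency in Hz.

Step 1 — Resonance condition Im(Z)=0 gives ω₀ = 1/√(LC).
Step 2 — ω₀ = 1/√(0.0147·1e-05) = 2608 rad/s.
Step 3 — f₀ = ω₀/(2π) = 415.1 Hz.

f₀ = 415.1 Hz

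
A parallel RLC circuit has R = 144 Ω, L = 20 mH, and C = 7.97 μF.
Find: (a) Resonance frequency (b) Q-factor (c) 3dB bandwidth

Step 1 — Resonance: ω₀ = 1/√(LC) = 1/√(0.02·7.97e-06) = 2505 rad/s.
Step 2 — f₀ = ω₀/(2π) = 398.6 Hz.
Step 3 — Parallel Q: Q = R/(ω₀L) = 144/(2505·0.02) = 2.875.
Step 4 — Bandwidth: Δω = ω₀/Q = 871.3 rad/s; BW = Δω/(2π) = 138.7 Hz.

(a) f₀ = 398.6 Hz  (b) Q = 2.875  (c) BW = 138.7 Hz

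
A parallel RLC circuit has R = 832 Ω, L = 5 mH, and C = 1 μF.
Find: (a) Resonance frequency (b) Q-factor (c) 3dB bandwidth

Step 1 — Resonance: ω₀ = 1/√(LC) = 1/√(0.005·1e-06) = 1.414e+04 rad/s.
Step 2 — f₀ = ω₀/(2π) = 2251 Hz.
Step 3 — Parallel Q: Q = R/(ω₀L) = 832/(1.414e+04·0.005) = 11.77.
Step 4 — Bandwidth: Δω = ω₀/Q = 1202 rad/s; BW = Δω/(2π) = 191.3 Hz.

(a) f₀ = 2251 Hz  (b) Q = 11.77  (c) BW = 191.3 Hz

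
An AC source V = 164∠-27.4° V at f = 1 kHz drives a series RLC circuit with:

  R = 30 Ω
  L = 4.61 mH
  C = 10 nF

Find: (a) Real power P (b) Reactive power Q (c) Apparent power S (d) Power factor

Step 1 — Angular frequency: ω = 2π·f = 2π·1000 = 6283 rad/s.
Step 2 — Component impedances:
  R: Z = R = 30 Ω
  L: Z = jωL = j·6283·0.00461 = 0 + j28.97 Ω
  C: Z = 1/(jωC) = -j/(ω·C) = 0 - j1.592e+04 Ω
Step 3 — Series combination: Z_total = R + L + C = 30 - j1.589e+04 Ω = 1.589e+04∠-89.9° Ω.
Step 4 — Source phasor: V = 164∠-27.4° V = 145.6 - j75.47 V.
Step 5 — Current: I = V / Z = 0.004768 + j0.009156 A = 0.01032∠62.5° A.
Step 6 — Complex power: S = V·I* = 0.003197 - j1.693 VA.
Step 7 — Real power: P = Re(S) = 0.003197 W.
Step 8 — Reactive power: Q = Im(S) = -1.693 VAR.
Step 9 — Apparent power: |S| = 1.693 VA.
Step 10 — Power factor: PF = P/|S| = 0.001888 (leading).

(a) P = 0.003197 W  (b) Q = -1.693 VAR  (c) S = 1.693 VA  (d) PF = 0.001888 (leading)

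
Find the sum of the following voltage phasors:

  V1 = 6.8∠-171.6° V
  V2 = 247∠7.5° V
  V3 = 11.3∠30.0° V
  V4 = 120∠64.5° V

Step 1 — Convert each phasor to rectangular form:
  V1 = 6.8·(cos(-171.6°) + j·sin(-171.6°)) = -6.727 - j0.9934 V
  V2 = 247·(cos(7.5°) + j·sin(7.5°)) = 244.9 + j32.24 V
  V3 = 11.3·(cos(30.0°) + j·sin(30.0°)) = 9.786 + j5.65 V
  V4 = 120·(cos(64.5°) + j·sin(64.5°)) = 51.66 + j108.3 V
Step 2 — Sum components: V_total = 299.6 + j145.2 V.
Step 3 — Convert to polar: |V_total| = 332.9 V, ∠V_total = 25.9°.

V_total = 332.9∠25.9° V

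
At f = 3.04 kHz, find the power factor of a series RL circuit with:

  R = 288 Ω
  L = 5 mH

Step 1 — Angular frequency: ω = 2π·f = 2π·3040 = 1.91e+04 rad/s.
Step 2 — Component impedances:
  R: Z = R = 288 Ω
  L: Z = jωL = j·1.91e+04·0.005 = 0 + j95.5 Ω
Step 3 — Series combination: Z_total = R + L = 288 + j95.5 Ω = 303.4∠18.3° Ω.
Step 4 — Power factor: PF = cos(φ) = Re(Z)/|Z| = 288/303.4 = 0.9492.
Step 5 — Type: Im(Z) = 95.5 ⇒ lagging (phase φ = 18.3°).

PF = 0.9492 (lagging, φ = 18.3°)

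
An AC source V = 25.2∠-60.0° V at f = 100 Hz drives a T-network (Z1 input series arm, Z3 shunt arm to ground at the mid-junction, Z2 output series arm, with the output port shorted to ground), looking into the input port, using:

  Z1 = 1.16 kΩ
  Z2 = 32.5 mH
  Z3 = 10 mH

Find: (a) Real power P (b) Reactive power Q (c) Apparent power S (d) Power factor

Step 1 — Angular frequency: ω = 2π·f = 2π·100 = 628.3 rad/s.
Step 2 — Component impedances:
  Z1: Z = R = 1160 Ω
  Z2: Z = jωL = j·628.3·0.0325 = 0 + j20.42 Ω
  Z3: Z = jωL = j·628.3·0.01 = 0 + j6.283 Ω
Step 3 — With the output port shorted to ground, the output series arm Z2 runs from the junction to ground; the shunt arm Z3 also runs from the junction to ground. They appear in parallel: Z3 || Z2 = 0 + j4.805 Ω.
Step 4 — Series with input arm Z1: Z_in = Z1 + (Z3 || Z2) = 1160 + j4.805 Ω = 1160∠0.2° Ω.
Step 5 — Source phasor: V = 25.2∠-60.0° V = 12.6 - j21.82 V.
Step 6 — Current: I = V / Z = 0.01078 - j0.01886 A = 0.02172∠-60.2° A.
Step 7 — Complex power: S = V·I* = 0.5474 + j0.002268 VA.
Step 8 — Real power: P = Re(S) = 0.5474 W.
Step 9 — Reactive power: Q = Im(S) = 0.002268 VAR.
Step 10 — Apparent power: |S| = 0.5474 VA.
Step 11 — Power factor: PF = P/|S| = 1 (lagging).

(a) P = 0.5474 W  (b) Q = 0.002268 VAR  (c) S = 0.5474 VA  (d) PF = 1 (lagging)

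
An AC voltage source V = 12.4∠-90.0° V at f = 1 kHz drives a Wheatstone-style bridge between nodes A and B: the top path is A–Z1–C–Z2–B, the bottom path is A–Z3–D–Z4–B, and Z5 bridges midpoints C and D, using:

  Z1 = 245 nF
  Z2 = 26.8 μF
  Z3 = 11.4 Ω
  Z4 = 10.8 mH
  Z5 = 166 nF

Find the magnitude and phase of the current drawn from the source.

Step 1 — Angular frequency: ω = 2π·f = 2π·1000 = 6283 rad/s.
Step 2 — Component impedances:
  Z1: Z = 1/(jωC) = -j/(ω·C) = 0 - j649.6 Ω
  Z2: Z = 1/(jωC) = -j/(ω·C) = 0 - j5.939 Ω
  Z3: Z = R = 11.4 Ω
  Z4: Z = jωL = j·6283·0.0108 = 0 + j67.86 Ω
  Z5: Z = 1/(jωC) = -j/(ω·C) = 0 - j958.8 Ω
Step 3 — Bridge requires nodal analysis (the Z5 bridge couples midpoints C and D, so the two paths cannot be reduced to a simple series/parallel combination). Setting node B to ground and injecting 1 A at node A, the 3-node admittance system at A, C, D solves to V_A = Z_AB = 14.41 + j81.73 Ω = 82.99∠80.0° Ω.
Step 4 — Source phasor: V = 12.4∠-90.0° V = 0 - j12.4 V.
Step 5 — Ohm's law: I = V / Z_total = (0 - j12.4) / (14.41 + j81.73) = -0.1471 - j0.02594 A.
Step 6 — Convert to polar: |I| = 0.1494 A, ∠I = -170.0°.

I = 0.1494∠-170.0° A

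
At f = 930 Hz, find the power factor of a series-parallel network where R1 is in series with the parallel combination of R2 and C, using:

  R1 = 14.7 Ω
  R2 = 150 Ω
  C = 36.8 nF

Step 1 — Angular frequency: ω = 2π·f = 2π·930 = 5843 rad/s.
Step 2 — Component impedances:
  R1: Z = R = 14.7 Ω
  R2: Z = R = 150 Ω
  C: Z = 1/(jωC) = -j/(ω·C) = 0 - j4650 Ω
Step 3 — Parallel branch: R2 || C = 1/(1/R2 + 1/C) = 149.8 - j4.833 Ω.
Step 4 — Series with R1: Z_total = R1 + (R2 || C) = 164.5 - j4.833 Ω = 164.6∠-1.7° Ω.
Step 5 — Power factor: PF = cos(φ) = Re(Z)/|Z| = 164.544/164.615 = 0.9996.
Step 6 — Type: Im(Z) = -4.833 ⇒ leading (phase φ = -1.7°).

PF = 0.9996 (leading, φ = -1.7°)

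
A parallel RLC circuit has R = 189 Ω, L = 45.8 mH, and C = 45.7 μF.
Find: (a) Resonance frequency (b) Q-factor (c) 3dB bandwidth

Step 1 — Resonance: ω₀ = 1/√(LC) = 1/√(0.0458·4.57e-05) = 691.2 rad/s.
Step 2 — f₀ = ω₀/(2π) = 110 Hz.
Step 3 — Parallel Q: Q = R/(ω₀L) = 189/(691.2·0.0458) = 5.97.
Step 4 — Bandwidth: Δω = ω₀/Q = 115.8 rad/s; BW = Δω/(2π) = 18.43 Hz.

(a) f₀ = 110 Hz  (b) Q = 5.97  (c) BW = 18.43 Hz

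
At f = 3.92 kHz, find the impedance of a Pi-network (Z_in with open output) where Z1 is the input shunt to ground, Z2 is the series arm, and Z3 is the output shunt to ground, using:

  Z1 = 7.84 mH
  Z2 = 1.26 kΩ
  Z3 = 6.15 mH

Step 1 — Angular frequency: ω = 2π·f = 2π·3920 = 2.463e+04 rad/s.
Step 2 — Component impedances:
  Z1: Z = jωL = j·2.463e+04·0.00784 = 0 + j193.1 Ω
  Z2: Z = R = 1260 Ω
  Z3: Z = jωL = j·2.463e+04·0.00615 = 0 + j151.5 Ω
Step 3 — With open output, the series arm Z2 and the output shunt Z3 appear in series to ground: Z2 + Z3 = 1260 + j151.5 Ω.
Step 4 — Parallel with input shunt Z1: Z_in = Z1 || (Z2 + Z3) = 27.53 + j185.6 Ω = 187.6∠81.6° Ω.

Z = 27.53 + j185.6 Ω = 187.6∠81.6° Ω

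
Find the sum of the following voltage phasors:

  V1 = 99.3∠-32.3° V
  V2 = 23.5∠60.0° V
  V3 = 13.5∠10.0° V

Step 1 — Convert each phasor to rectangular form:
  V1 = 99.3·(cos(-32.3°) + j·sin(-32.3°)) = 83.93 - j53.06 V
  V2 = 23.5·(cos(60.0°) + j·sin(60.0°)) = 11.75 + j20.35 V
  V3 = 13.5·(cos(10.0°) + j·sin(10.0°)) = 13.29 + j2.344 V
Step 2 — Sum components: V_total = 109 - j30.37 V.
Step 3 — Convert to polar: |V_total| = 113.1 V, ∠V_total = -15.6°.

V_total = 113.1∠-15.6° V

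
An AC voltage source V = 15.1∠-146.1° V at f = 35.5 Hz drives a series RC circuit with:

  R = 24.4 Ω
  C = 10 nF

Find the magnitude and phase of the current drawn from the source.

Step 1 — Angular frequency: ω = 2π·f = 2π·35.5 = 223.1 rad/s.
Step 2 — Component impedances:
  R: Z = R = 24.4 Ω
  C: Z = 1/(jωC) = -j/(ω·C) = 0 - j4.483e+05 Ω
Step 3 — Series combination: Z_total = R + C = 24.4 - j4.483e+05 Ω = 4.483e+05∠-90.0° Ω.
Step 4 — Source phasor: V = 15.1∠-146.1° V = -12.53 - j8.422 V.
Step 5 — Ohm's law: I = V / Z_total = (-12.53 - j8.422) / (24.4 - j4.483e+05) = 1.878e-05 - j2.796e-05 A.
Step 6 — Convert to polar: |I| = 3.368e-05 A, ∠I = -56.1°.

I = 3.368e-05∠-56.1° A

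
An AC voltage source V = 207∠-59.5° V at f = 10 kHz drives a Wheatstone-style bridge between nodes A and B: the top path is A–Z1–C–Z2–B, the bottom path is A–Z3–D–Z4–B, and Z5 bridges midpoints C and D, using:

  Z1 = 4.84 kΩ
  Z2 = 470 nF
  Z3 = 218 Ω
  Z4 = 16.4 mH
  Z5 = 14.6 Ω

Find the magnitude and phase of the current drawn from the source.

Step 1 — Angular frequency: ω = 2π·f = 2π·1e+04 = 6.283e+04 rad/s.
Step 2 — Component impedances:
  Z1: Z = R = 4840 Ω
  Z2: Z = 1/(jωC) = -j/(ω·C) = 0 - j33.86 Ω
  Z3: Z = R = 218 Ω
  Z4: Z = jωL = j·6.283e+04·0.0164 = 0 + j1030 Ω
  Z5: Z = R = 14.6 Ω
Step 3 — Bridge requires nodal analysis (the Z5 bridge couples midpoints C and D, so the two paths cannot be reduced to a simple series/parallel combination). Setting node B to ground and injecting 1 A at node A, the 3-node admittance system at A, C, D solves to V_A = Z_AB = 222.9 - j34.8 Ω = 225.6∠-8.9° Ω.
Step 4 — Source phasor: V = 207∠-59.5° V = 105.1 - j178.4 V.
Step 5 — Ohm's law: I = V / Z_total = (105.1 - j178.4) / (222.9 - j34.8) = 0.5821 - j0.7093 A.
Step 6 — Convert to polar: |I| = 0.9176 A, ∠I = -50.6°.

I = 0.9176∠-50.6° A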